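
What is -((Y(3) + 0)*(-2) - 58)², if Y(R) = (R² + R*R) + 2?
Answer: -9604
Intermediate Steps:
Y(R) = 2 + 2*R² (Y(R) = (R² + R²) + 2 = 2*R² + 2 = 2 + 2*R²)
-((Y(3) + 0)*(-2) - 58)² = -(((2 + 2*3²) + 0)*(-2) - 58)² = -(((2 + 2*9) + 0)*(-2) - 58)² = -(((2 + 18) + 0)*(-2) - 58)² = -((20 + 0)*(-2) - 58)² = -(20*(-2) - 58)² = -(-40 - 58)² = -1*(-98)² = -1*9604 = -9604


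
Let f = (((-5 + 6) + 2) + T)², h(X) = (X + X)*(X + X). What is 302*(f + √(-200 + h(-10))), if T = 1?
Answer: 4832 + 3020*√2 ≈ 9102.9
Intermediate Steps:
h(X) = 4*X² (h(X) = (2*X)*(2*X) = 4*X²)
f = 16 (f = (((-5 + 6) + 2) + 1)² = ((1 + 2) + 1)² = (3 + 1)² = 4² = 16)
302*(f + √(-200 + h(-10))) = 302*(16 + √(-200 + 4*(-10)²)) = 302*(16 + √(-200 + 4*100)) = 302*(16 + √(-200 + 400)) = 302*(16 + √200) = 302*(16 + 10*√2) = 4832 + 3020*√2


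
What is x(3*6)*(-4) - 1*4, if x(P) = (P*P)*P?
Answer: -23332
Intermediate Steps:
x(P) = P³ (x(P) = P²*P = P³)
x(3*6)*(-4) - 1*4 = (3*6)³*(-4) - 1*4 = 18³*(-4) - 4 = 5832*(-4) - 4 = -23328 - 4 = -23332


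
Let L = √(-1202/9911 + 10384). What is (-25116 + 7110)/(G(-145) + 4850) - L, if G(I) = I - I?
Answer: -9003/2425 - 3*√113331868738/9911 ≈ -105.61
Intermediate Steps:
G(I) = 0
L = 3*√113331868738/9911 (L = √(-1202*1/9911 + 10384) = √(-1202/9911 + 10384) = √(102914622/9911) = 3*√113331868738/9911 ≈ 101.90)
(-25116 + 7110)/(G(-145) + 4850) - L = (-25116 + 7110)/(0 + 4850) - 3*√113331868738/9911 = -18006/4850 - 3*√113331868738/9911 = -18006*1/4850 - 3*√113331868738/9911 = -9003/2425 - 3*√113331868738/9911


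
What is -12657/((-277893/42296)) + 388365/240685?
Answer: 8597089694551/4458978447 ≈ 1928.0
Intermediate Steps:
-12657/((-277893/42296)) + 388365/240685 = -12657/((-277893*1/42296)) + 388365*(1/240685) = -12657/(-277893/42296) + 77673/48137 = -12657*(-42296/277893) + 77673/48137 = 178446824/92631 + 77673/48137 = 8597089694551/4458978447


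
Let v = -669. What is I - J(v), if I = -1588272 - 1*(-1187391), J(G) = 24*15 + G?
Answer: -400572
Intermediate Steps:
J(G) = 360 + G
I = -400881 (I = -1588272 + 1187391 = -400881)
I - J(v) = -400881 - (360 - 669) = -400881 - 1*(-309) = -400881 + 309 = -400572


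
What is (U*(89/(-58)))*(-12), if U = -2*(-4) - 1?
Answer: 3738/29 ≈ 128.90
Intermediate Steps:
U = 7 (U = 8 - 1 = 7)
(U*(89/(-58)))*(-12) = (7*(89/(-58)))*(-12) = (7*(89*(-1/58)))*(-12) = (7*(-89/58))*(-12) = -623/58*(-12) = 3738/29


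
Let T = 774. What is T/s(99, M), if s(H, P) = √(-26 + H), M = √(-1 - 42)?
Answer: 774*√73/73 ≈ 90.590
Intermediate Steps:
M = I*√43 (M = √(-43) = I*√43 ≈ 6.5574*I)
T/s(99, M) = 774/(√(-26 + 99)) = 774/(√73) = 774*(√73/73) = 774*√73/73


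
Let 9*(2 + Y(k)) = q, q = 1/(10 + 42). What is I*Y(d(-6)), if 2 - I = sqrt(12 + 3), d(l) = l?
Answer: -935/234 + 935*sqrt(15)/468 ≈ 3.7420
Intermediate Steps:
q = 1/52 ≈ 0.019231
Y(k) = -935/468 (Y(k) = -2 + (1/9)*(1/52) = -2 + 1/468 = -935/468)
I = 2 - sqrt(15) (I = 2 - sqrt(12 + 3) = 2 - sqrt(15) ≈ -1.8730)
I*Y(d(-6)) = (2 - sqrt(15))*(-935/468) = -935/234 + 935*sqrt(15)/468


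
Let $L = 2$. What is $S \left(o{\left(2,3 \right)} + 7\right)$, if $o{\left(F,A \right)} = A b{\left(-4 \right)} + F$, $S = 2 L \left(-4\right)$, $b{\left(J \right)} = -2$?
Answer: $-48$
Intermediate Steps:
$S = -16$ ($S = 2 \cdot 2 \left(-4\right) = 4 \left(-4\right) = -16$)
$o{\left(F,A \right)} = F - 2 A$ ($o{\left(F,A \right)} = A \left(-2\right) + F = - 2 A + F = F - 2 A$)
$S \left(o{\left(2,3 \right)} + 7\right) = - 16 \left(\left(2 - 6\right) + 7\right) = - 16 \left(-4 + 7\right) = \left(-16\right) 3 = -48$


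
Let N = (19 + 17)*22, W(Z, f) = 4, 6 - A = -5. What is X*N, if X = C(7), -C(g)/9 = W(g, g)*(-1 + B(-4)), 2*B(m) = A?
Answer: -128304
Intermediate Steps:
A = 11 (A = 6 - 1*(-5) = 6 + 5 = 11)
B(m) = 11/2 (B(m) = (½)*11 = 11/2)
N = 792 (N = 36*22 = 792)
C(g) = -162 (C(g) = -36*(-1 + 11/2) = -36*9/2 = -9*18 = -162)
X = -162
X*N = -162*792 = -128304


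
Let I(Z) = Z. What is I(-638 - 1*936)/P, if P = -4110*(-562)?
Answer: -787/1154910 ≈ -0.00068144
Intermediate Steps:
P = 2309820
I(-638 - 1*936)/P = (-638 - 1*936)/2309820 = (-638 - 936)*(1/2309820) = -1574*1/2309820 = -787/1154910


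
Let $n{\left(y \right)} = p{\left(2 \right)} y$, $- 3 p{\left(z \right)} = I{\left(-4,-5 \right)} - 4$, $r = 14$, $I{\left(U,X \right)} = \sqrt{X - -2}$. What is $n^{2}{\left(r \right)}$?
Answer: $\frac{2548}{9} - \frac{1568 i \sqrt{3}}{9} \approx 283.11 - 301.76 i$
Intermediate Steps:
$I{\left(U,X \right)} = \sqrt{2 + X}$ ($I{\left(U,X \right)} = \sqrt{X + 2} = \sqrt{2 + X}$)
$p{\left(z \right)} = \frac{4}{3} - \frac{i \sqrt{3}}{3}$ ($p{\left(z \right)} = - \frac{\sqrt{2 - 5} - 4}{3} = - \frac{\sqrt{-3} - 4}{3} = - \frac{i \sqrt{3} - 4}{3} = - \frac{-4 + i \sqrt{3}}{3} = \frac{4}{3} - \frac{i \sqrt{3}}{3}$)
$n{\left(y \right)} = y \left(\frac{4}{3} - \frac{i \sqrt{3}}{3}\right)$ ($n{\left(y \right)} = \left(\frac{4}{3} - \frac{i \sqrt{3}}{3}\right) y = y \left(\frac{4}{3} - \frac{i \sqrt{3}}{3}\right)$)
$n^{2}{\left(r \right)} = \left(\frac{1}{3} \cdot 14 \left(4 - i \sqrt{3}\right)\right)^{2} = \left(\frac{56}{3} - \frac{14 i \sqrt{3}}{3}\right)^{2}$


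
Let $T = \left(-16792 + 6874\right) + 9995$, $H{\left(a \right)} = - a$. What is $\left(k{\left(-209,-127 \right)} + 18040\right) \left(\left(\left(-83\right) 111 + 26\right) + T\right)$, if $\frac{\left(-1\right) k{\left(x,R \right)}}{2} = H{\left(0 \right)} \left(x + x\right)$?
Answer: $-164344400$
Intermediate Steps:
$k{\left(x,R \right)} = 0$ ($k{\left(x,R \right)} = - 2 \left(-1\right) 0 \left(x + x\right) = - 2 \cdot 0 \cdot 2 x = \left(-2\right) 0 = 0$)
$T = 77$ ($T = -9918 + 9995 = 77$)
$\left(k{\left(-209,-127 \right)} + 18040\right) \left(\left(\left(-83\right) 111 + 26\right) + T\right) = \left(0 + 18040\right) \left(\left(\left(-83\right) 111 + 26\right) + 77\right) = 18040 \left(\left(-9213 + 26\right) + 77\right) = 18040 \left(-9187 + 77\right) = 18040 \left(-9110\right) = -164344400$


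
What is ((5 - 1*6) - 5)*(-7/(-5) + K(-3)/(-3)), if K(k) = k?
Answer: -72/5 ≈ -14.400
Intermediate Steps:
((5 - 1*6) - 5)*(-7/(-5) + K(-3)/(-3)) = ((5 - 1*6) - 5)*(-7/(-5) - 3/(-3)) = ((5 - 6) - 5)*(-7*(-1/5) - 3*(-1/3)) = (-1 - 5)*(7/5 + 1) = -6*12/5 = -72/5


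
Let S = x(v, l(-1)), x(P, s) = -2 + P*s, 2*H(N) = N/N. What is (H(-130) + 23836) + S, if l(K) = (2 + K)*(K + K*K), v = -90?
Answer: 47669/2 ≈ 23835.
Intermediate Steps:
H(N) = 1/2 (H(N) = (N/N)/2 = (1/2)*1 = 1/2)
l(K) = (2 + K)*(K + K**2)
S = -2 (S = -2 - (-90)*(2 + (-1)**2 + 3*(-1)) = -2 - (-90)*(2 + 1 - 3) = -2 - (-90)*0 = -2 - 90*0 = -2 + 0 = -2)
(H(-130) + 23836) + S = (1/2 + 23836) - 2 = 47673/2 - 2 = 47669/2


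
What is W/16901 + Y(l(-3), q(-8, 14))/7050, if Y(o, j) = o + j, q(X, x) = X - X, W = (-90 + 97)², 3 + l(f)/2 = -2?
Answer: 17644/11915205 ≈ 0.0014808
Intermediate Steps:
l(f) = -10 (l(f) = -6 + 2*(-2) = -6 - 4 = -10)
W = 49 (W = 7² = 49)
q(X, x) = 0
Y(o, j) = j + o
W/16901 + Y(l(-3), q(-8, 14))/7050 = 49/16901 + (0 - 10)/7050 = 49*(1/16901) - 10*1/7050 = 49/16901 - 1/705 = 17644/11915205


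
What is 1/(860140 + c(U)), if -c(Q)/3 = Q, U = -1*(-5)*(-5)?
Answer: 1/860215 ≈ 1.1625e-6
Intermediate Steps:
U = -25 (U = 5*(-5) = -25)
c(Q) = -3*Q
1/(860140 + c(U)) = 1/(860140 - 3*(-25)) = 1/(860140 + 75) = 1/860215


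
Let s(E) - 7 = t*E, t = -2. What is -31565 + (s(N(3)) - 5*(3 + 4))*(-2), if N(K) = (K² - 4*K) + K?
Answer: -31509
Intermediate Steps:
N(K) = K² - 3*K
s(E) = 7 - 2*E
-31565 + (s(N(3)) - 5*(3 + 4))*(-2) = -31565 + ((7 - 6*(-3 + 3)) - 5*(3 + 4))*(-2) = -31565 + ((7 - 6*0) - 5*7)*(-2) = -31565 + ((7 - 2*0) - 35)*(-2) = -31565 + ((7 + 0) - 35)*(-2) = -31565 + (7 - 35)*(-2) = -31565 - 28*(-2) = -31565 + 56 = -31509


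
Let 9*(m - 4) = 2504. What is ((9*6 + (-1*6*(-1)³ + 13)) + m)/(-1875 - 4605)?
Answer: -3197/58320 ≈ -0.054818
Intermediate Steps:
m = 2540/9 (m = 4 + (⅑)*2504 = 4 + 2504/9 = 2540/9 ≈ 282.22)
((9*6 + (-1*6*(-1)³ + 13)) + m)/(-1875 - 4605) = ((9*6 + (-1*6*(-1)³ + 13)) + 2540/9)/(-1875 - 4605) = ((54 + (-6*(-1) + 13)) + 2540/9)/(-6480) = ((54 + (6 + 13)) + 2540/9)*(-1/6480) = ((54 + 19) + 2540/9)*(-1/6480) = (73 + 2540/9)*(-1/6480) = (3197/9)*(-1/6480) = -3197/58320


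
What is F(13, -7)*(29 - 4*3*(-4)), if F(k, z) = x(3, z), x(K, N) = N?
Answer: -539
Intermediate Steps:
F(k, z) = z
F(13, -7)*(29 - 4*3*(-4)) = -7*(29 - 4*3*(-4)) = -7*(29 - 12*(-4)) = -7*(29 + 48) = -7*77 = -539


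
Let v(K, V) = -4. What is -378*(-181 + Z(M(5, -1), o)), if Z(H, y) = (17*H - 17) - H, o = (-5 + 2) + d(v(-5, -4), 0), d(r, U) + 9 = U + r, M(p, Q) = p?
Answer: 44604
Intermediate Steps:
d(r, U) = -9 + U + r (d(r, U) = -9 + (U + r) = -9 + U + r)
o = -16 (o = (-5 + 2) + (-9 + 0 - 4) = -3 - 13 = -16)
Z(H, y) = -17 + 16*H (Z(H, y) = (-17 + 17*H) - H = -17 + 16*H)
-378*(-181 + Z(M(5, -1), o)) = -378*(-181 + (-17 + 16*5)) = -378*(-181 + (-17 + 80)) = -378*(-181 + 63) = -378*(-118) = 44604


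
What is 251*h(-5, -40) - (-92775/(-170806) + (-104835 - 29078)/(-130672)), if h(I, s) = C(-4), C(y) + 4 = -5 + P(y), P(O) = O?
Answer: -36431862921947/11159780816 ≈ -3264.6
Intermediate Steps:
C(y) = -9 + y (C(y) = -4 + (-5 + y) = -9 + y)
h(I, s) = -13 (h(I, s) = -9 - 4 = -13)
251*h(-5, -40) - (-92775/(-170806) + (-104835 - 29078)/(-130672)) = 251*(-13) - (-92775/(-170806) + (-104835 - 29078)/(-130672)) = -3263 - (-92775*(-1/170806) - 133913*(-1/130672)) = -3263 - (92775/170806 + 133913/130672) = -3263 - 1*17498119339/11159780816 = -3263 - 17498119339/11159780816 = -36431862921947/11159780816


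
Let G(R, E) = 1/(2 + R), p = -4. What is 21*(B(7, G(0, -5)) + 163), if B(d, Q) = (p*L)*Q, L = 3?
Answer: 3297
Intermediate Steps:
B(d, Q) = -12*Q (B(d, Q) = (-4*3)*Q = -12*Q)
21*(B(7, G(0, -5)) + 163) = 21*(-12/(2 + 0) + 163) = 21*(-12/2 + 163) = 21*(-12*½ + 163) = 21*(-6 + 163) = 21*157 = 3297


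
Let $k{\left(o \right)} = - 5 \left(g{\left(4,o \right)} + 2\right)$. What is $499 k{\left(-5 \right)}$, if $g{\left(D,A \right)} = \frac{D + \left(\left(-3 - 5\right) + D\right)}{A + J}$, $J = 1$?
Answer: $-4990$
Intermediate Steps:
$g{\left(D,A \right)} = \frac{-8 + 2 D}{1 + A}$ ($g{\left(D,A \right)} = \frac{D + \left(\left(-3 - 5\right) + D\right)}{A + 1} = \frac{D + \left(-8 + D\right)}{1 + A} = \frac{-8 + 2 D}{1 + A}$)
$k{\left(o \right)} = -10$ ($k{\left(o \right)} = - 5 \left(\frac{2 \left(-4 + 4\right)}{1 + o} + 2\right) = - 5 \left(2 \frac{1}{1 + o} 0 + 2\right) = - 5 \left(0 + 2\right) = \left(-5\right) 2 = -10$)
$499 k{\left(-5 \right)} = 499 \left(-10\right) = -4990$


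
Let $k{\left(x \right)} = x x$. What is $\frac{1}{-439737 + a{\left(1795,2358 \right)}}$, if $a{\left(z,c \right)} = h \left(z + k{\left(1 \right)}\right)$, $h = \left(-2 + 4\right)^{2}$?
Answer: $- \frac{1}{432553} \approx -2.3119 \cdot 10^{-6}$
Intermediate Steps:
$h = 4$ ($h = 2^{2} = 4$)
$k{\left(x \right)} = x^{2}$
$a{\left(z,c \right)} = 4 + 4 z$ ($a{\left(z,c \right)} = 4 \left(z + 1^{2}\right) = 4 \left(z + 1\right) = 4 \left(1 + z\right) = 4 + 4 z$)
$\frac{1}{-439737 + a{\left(1795,2358 \right)}} = \frac{1}{-439737 + \left(4 + 4 \cdot 1795\right)} = \frac{1}{-439737 + \left(4 + 7180\right)} = \frac{1}{-439737 + 7184} = \frac{1}{-432553} = - \frac{1}{432553}$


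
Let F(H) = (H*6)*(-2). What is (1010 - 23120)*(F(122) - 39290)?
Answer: 901070940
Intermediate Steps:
F(H) = -12*H (F(H) = (6*H)*(-2) = -12*H)
(1010 - 23120)*(F(122) - 39290) = (1010 - 23120)*(-12*122 - 39290) = -22110*(-1464 - 39290) = -22110*(-40754) = 901070940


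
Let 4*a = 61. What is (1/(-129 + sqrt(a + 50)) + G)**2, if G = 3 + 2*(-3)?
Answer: 490991749/54272689 + 265900*sqrt(29)/488454201 ≈ 9.0497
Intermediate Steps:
a = 61/4 (a = (1/4)*61 = 61/4 ≈ 15.250)
G = -3 (G = 3 - 6 = -3)
(1/(-129 + sqrt(a + 50)) + G)**2 = (1/(-129 + sqrt(61/4 + 50)) - 3)**2 = (1/(-129 + sqrt(261/4)) - 3)**2 = (1/(-129 + 3*sqrt(29)/2) - 3)**2 = (-3 + 1/(-129 + 3*sqrt(29)/2))**2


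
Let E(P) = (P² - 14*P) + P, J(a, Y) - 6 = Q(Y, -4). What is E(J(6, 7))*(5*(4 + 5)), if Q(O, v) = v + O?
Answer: -1620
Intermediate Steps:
Q(O, v) = O + v
J(a, Y) = 2 + Y (J(a, Y) = 6 + (Y - 4) = 6 + (-4 + Y) = 2 + Y)
E(P) = P² - 13*P
E(J(6, 7))*(5*(4 + 5)) = ((2 + 7)*(-13 + (2 + 7)))*(5*(4 + 5)) = (9*(-13 + 9))*(5*9) = (9*(-4))*45 = -36*45 = -1620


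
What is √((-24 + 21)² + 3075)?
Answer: 2*√771 ≈ 55.534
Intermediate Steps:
√((-24 + 21)² + 3075) = √((-3)² + 3075) = √(9 + 3075) = √3084 = 2*√771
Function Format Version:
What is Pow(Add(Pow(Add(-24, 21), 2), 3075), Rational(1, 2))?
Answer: Mul(2, Pow(771, Rational(1, 2))) ≈ 55.534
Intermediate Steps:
Pow(Add(Pow(Add(-24, 21), 2), 3075), Rational(1, 2)) = Pow(Add(Pow(-3, 2), 3075), Rational(1, 2)) = Pow(Add(9, 3075), Rational(1, 2)) = Pow(3084, Rational(1, 2)) = Mul(2, Pow(771, Rational(1, 2)))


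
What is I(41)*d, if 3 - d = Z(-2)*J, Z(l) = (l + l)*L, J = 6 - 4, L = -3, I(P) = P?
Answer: -861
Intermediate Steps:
J = 2
Z(l) = -6*l (Z(l) = (l + l)*(-3) = (2*l)*(-3) = -6*l)
d = -21 (d = 3 - (-6*(-2))*2 = 3 - 12*2 = 3 - 1*24 = 3 - 24 = -21)
I(41)*d = 41*(-21) = -861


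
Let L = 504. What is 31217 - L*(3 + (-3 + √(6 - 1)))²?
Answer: 28697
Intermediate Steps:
31217 - L*(3 + (-3 + √(6 - 1)))² = 31217 - 504*(3 + (-3 + √(6 - 1)))² = 31217 - 504*(3 + (-3 + √5))² = 31217 - 504*(√5)² = 31217 - 504*5 = 31217 - 1*2520 = 31217 - 2520 = 28697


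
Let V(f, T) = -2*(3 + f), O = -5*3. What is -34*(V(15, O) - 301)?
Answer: 11458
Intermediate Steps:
O = -15
V(f, T) = -6 - 2*f
-34*(V(15, O) - 301) = -34*((-6 - 2*15) - 301) = -34*((-6 - 30) - 301) = -34*(-36 - 301) = -34*(-337) = 11458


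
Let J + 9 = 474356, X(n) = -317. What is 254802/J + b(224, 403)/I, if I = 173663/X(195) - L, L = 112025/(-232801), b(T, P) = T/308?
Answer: 56467743209941922/105382705835197373 ≈ 0.53584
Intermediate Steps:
b(T, P) = T/308 (b(T, P) = T*(1/308) = T/308)
J = 474347 (J = -9 + 474356 = 474347)
L = -112025/232801 (L = 112025*(-1/232801) = -112025/232801 ≈ -0.48120)
I = -40393408138/73797917 (I = 173663/(-317) - 1*(-112025/232801) = 173663*(-1/317) + 112025/232801 = -173663/317 + 112025/232801 = -40393408138/73797917 ≈ -547.35)
254802/J + b(224, 403)/I = 254802/474347 + ((1/308)*224)/(-40393408138/73797917) = 254802*(1/474347) + (8/11)*(-73797917/40393408138) = 254802/474347 - 295191668/222163744759 = 56467743209941922/105382705835197373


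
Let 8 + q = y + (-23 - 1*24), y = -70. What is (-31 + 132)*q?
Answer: -12625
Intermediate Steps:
q = -125 (q = -8 + (-70 + (-23 - 1*24)) = -8 + (-70 + (-23 - 24)) = -8 + (-70 - 47) = -8 - 117 = -125)
(-31 + 132)*q = (-31 + 132)*(-125) = 101*(-125) = -12625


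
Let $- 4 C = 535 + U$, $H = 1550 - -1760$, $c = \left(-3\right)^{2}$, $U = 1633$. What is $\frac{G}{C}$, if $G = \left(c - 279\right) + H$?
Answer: $- \frac{1520}{271} \approx -5.6089$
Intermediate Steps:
$c = 9$
$H = 3310$ ($H = 1550 + 1760 = 3310$)
$C = -542$ ($C = - \frac{535 + 1633}{4} = \left(- \frac{1}{4}\right) 2168 = -542$)
$G = 3040$ ($G = \left(9 - 279\right) + 3310 = -270 + 3310 = 3040$)
$\frac{G}{C} = \frac{3040}{-542} = 3040 \left(- \frac{1}{542}\right) = - \frac{1520}{271}$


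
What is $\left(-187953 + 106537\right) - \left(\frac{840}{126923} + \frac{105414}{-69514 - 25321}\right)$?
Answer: $- \frac{979970144270558}{12036742705} \approx -81415.0$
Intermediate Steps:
$\left(-187953 + 106537\right) - \left(\frac{840}{126923} + \frac{105414}{-69514 - 25321}\right) = -81416 - \left(\frac{840}{126923} + \frac{105414}{-69514 - 25321}\right) = -81416 - \left(\frac{840}{126923} + \frac{105414}{-94835}\right) = -81416 - - \frac{13299799722}{12036742705} = -81416 + \left(\frac{105414}{94835} - \frac{840}{126923}\right) = -81416 + \frac{13299799722}{12036742705} = - \frac{979970144270558}{12036742705}$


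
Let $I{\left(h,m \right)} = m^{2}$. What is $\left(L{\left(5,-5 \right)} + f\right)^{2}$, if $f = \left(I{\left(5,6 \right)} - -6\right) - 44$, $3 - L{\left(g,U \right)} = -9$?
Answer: $100$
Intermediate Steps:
$L{\left(g,U \right)} = 12$ ($L{\left(g,U \right)} = 3 - -9 = 3 + 9 = 12$)
$f = -2$ ($f = \left(6^{2} - -6\right) - 44 = \left(36 + 6\right) - 44 = 42 - 44 = -2$)
$\left(L{\left(5,-5 \right)} + f\right)^{2} = \left(12 - 2\right)^{2} = 10^{2} = 100$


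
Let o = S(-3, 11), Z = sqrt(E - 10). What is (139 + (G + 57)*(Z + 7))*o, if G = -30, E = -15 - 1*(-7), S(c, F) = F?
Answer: 3608 + 891*I*sqrt(2) ≈ 3608.0 + 1260.1*I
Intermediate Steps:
E = -8 (E = -15 + 7 = -8)
Z = 3*I*sqrt(2) (Z = sqrt(-8 - 10) = sqrt(-18) = 3*I*sqrt(2) ≈ 4.2426*I)
o = 11
(139 + (G + 57)*(Z + 7))*o = (139 + (-30 + 57)*(3*I*sqrt(2) + 7))*11 = (139 + 27*(7 + 3*I*sqrt(2)))*11 = (139 + (189 + 81*I*sqrt(2)))*11 = (328 + 81*I*sqrt(2))*11 = 3608 + 891*I*sqrt(2)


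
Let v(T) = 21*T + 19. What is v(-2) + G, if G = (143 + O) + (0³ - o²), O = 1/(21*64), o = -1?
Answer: 159937/1344 ≈ 119.00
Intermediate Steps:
O = 1/1344 (O = (1/21)*(1/64) = 1/1344 ≈ 0.00074405)
v(T) = 19 + 21*T
G = 190849/1344 (G = (143 + 1/1344) + (0³ - 1*(-1)²) = 192193/1344 + (0 - 1*1) = 192193/1344 + (0 - 1) = 192193/1344 - 1 = 190849/1344 ≈ 142.00)
v(-2) + G = (19 + 21*(-2)) + 190849/1344 = (19 - 42) + 190849/1344 = -23 + 190849/1344 = 159937/1344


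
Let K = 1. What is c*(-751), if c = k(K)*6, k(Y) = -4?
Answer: 18024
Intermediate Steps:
c = -24 (c = -4*6 = -24)
c*(-751) = -24*(-751) = 18024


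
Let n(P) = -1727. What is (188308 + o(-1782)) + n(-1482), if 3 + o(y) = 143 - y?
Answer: 188503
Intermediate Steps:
o(y) = 140 - y (o(y) = -3 + (143 - y) = 140 - y)
(188308 + o(-1782)) + n(-1482) = (188308 + (140 - 1*(-1782))) - 1727 = (188308 + (140 + 1782)) - 1727 = (188308 + 1922) - 1727 = 190230 - 1727 = 188503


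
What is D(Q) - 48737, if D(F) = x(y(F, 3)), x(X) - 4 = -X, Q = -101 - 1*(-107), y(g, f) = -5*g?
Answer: -48703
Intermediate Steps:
Q = 6 (Q = -101 + 107 = 6)
x(X) = 4 - X
D(F) = 4 + 5*F (D(F) = 4 - (-5)*F = 4 + 5*F)
D(Q) - 48737 = (4 + 5*6) - 48737 = (4 + 30) - 48737 = 34 - 48737 = -48703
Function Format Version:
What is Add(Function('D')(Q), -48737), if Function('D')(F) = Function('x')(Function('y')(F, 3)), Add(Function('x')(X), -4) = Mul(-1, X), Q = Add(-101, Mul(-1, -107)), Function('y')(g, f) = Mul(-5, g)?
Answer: -48703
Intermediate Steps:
Q = 6 (Q = Add(-101, 107) = 6)
Function('x')(X) = Add(4, Mul(-1, X))
Function('D')(F) = Add(4, Mul(5, F)) (Function('D')(F) = Add(4, Mul(-1, Mul(-5, F))) = Add(4, Mul(5, F)))
Add(Function('D')(Q), -48737) = Add(Add(4, Mul(5, 6)), -48737) = Add(Add(4, 30), -48737) = Add(34, -48737) = -48703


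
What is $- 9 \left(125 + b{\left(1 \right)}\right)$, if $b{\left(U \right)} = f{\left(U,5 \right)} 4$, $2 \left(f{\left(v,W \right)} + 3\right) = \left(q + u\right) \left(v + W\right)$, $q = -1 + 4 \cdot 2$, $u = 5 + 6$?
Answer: $-2961$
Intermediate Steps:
$u = 11$
$q = 7$ ($q = -1 + 8 = 7$)
$f{\left(v,W \right)} = -3 + 9 W + 9 v$ ($f{\left(v,W \right)} = -3 + \frac{\left(7 + 11\right) \left(v + W\right)}{2} = -3 + \frac{18 \left(W + v\right)}{2} = -3 + \frac{18 W + 18 v}{2} = -3 + \left(9 W + 9 v\right) = -3 + 9 W + 9 v$)
$b{\left(U \right)} = 168 + 36 U$ ($b{\left(U \right)} = \left(-3 + 9 \cdot 5 + 9 U\right) 4 = \left(-3 + 45 + 9 U\right) 4 = \left(42 + 9 U\right) 4 = 168 + 36 U$)
$- 9 \left(125 + b{\left(1 \right)}\right) = - 9 \left(125 + \left(168 + 36 \cdot 1\right)\right) = - 9 \left(125 + \left(168 + 36\right)\right) = - 9 \left(125 + 204\right) = \left(-9\right) 329 = -2961$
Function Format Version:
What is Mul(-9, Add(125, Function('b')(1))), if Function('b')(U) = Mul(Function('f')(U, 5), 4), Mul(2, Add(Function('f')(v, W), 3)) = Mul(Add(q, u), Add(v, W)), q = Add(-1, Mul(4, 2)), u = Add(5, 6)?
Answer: -2961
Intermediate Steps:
u = 11
q = 7 (q = Add(-1, 8) = 7)
Function('f')(v, W) = Add(-3, Mul(9, W), Mul(9, v)) (Function('f')(v, W) = Add(-3, Mul(Rational(1, 2), Mul(Add(7, 11), Add(v, W)))) = Add(-3, Mul(Rational(1, 2), Mul(18, Add(W, v)))) = Add(-3, Mul(Rational(1, 2), Add(Mul(18, W), Mul(18, v)))) = Add(-3, Add(Mul(9, W), Mul(9, v))) = Add(-3, Mul(9, W), Mul(9, v)))
Function('b')(U) = Add(168, Mul(36, U)) (Function('b')(U) = Mul(Add(-3, Mul(9, 5), Mul(9, U)), 4) = Mul(Add(-3, 45, Mul(9, U)), 4) = Mul(Add(42, Mul(9, U)), 4) = Add(168, Mul(36, U)))
Mul(-9, Add(125, Function('b')(1))) = Mul(-9, Add(125, Add(168, Mul(36, 1)))) = Mul(-9, Add(125, Add(168, 36))) = Mul(-9, Add(125, 204)) = Mul(-9, 329) = -2961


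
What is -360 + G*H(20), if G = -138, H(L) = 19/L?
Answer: -4911/10 ≈ -491.10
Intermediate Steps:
-360 + G*H(20) = -360 - 2622/20 = -360 - 138*19/20 = -360 - 1311/10 = -4911/10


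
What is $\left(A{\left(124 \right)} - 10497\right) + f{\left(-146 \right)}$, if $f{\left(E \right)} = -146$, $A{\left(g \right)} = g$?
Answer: $-10519$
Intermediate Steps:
$\left(A{\left(124 \right)} - 10497\right) + f{\left(-146 \right)} = \left(124 - 10497\right) - 146 = -10373 - 146 = -10519$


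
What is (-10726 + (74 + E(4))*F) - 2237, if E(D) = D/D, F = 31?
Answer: -10638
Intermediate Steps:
E(D) = 1
(-10726 + (74 + E(4))*F) - 2237 = (-10726 + (74 + 1)*31) - 2237 = (-10726 + 75*31) - 2237 = (-10726 + 2325) - 2237 = -8401 - 2237 = -10638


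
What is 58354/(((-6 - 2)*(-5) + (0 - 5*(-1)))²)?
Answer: 58354/2025 ≈ 28.817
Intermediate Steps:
58354/(((-6 - 2)*(-5) + (0 - 5*(-1)))²) = 58354/((-8*(-5) + (0 + 5))²) = 58354/((40 + 5)²) = 58354/(45²) = 58354/2025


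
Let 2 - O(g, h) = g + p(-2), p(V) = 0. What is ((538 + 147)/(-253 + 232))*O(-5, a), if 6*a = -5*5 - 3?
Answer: -685/3 ≈ -228.33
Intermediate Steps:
a = -14/3 (a = (-5*5 - 3)/6 = (-25 - 3)/6 = (⅙)*(-28) = -14/3 ≈ -4.6667)
O(g, h) = 2 - g (O(g, h) = 2 - (g + 0) = 2 - g)
((538 + 147)/(-253 + 232))*O(-5, a) = ((538 + 147)/(-253 + 232))*(2 - 1*(-5)) = (685/(-21))*(2 + 5) = (685*(-1/21))*7 = -685/21*7 = -685/3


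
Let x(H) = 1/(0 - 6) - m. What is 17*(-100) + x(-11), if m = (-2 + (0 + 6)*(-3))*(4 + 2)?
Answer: -9481/6 ≈ -1580.2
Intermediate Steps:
m = -120 (m = (-2 + 6*(-3))*6 = (-2 - 18)*6 = -20*6 = -120)
x(H) = 719/6 (x(H) = 1/(0 - 6) - 1*(-120) = 1/(-6) + 120 = -⅙ + 120 = 719/6)
17*(-100) + x(-11) = 17*(-100) + 719/6 = -1700 + 719/6 = -9481/6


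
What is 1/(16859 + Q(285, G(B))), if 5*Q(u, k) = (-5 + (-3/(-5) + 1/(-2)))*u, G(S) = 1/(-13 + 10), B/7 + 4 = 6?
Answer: 10/165797 ≈ 6.0315e-5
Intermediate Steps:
B = 14 (B = -28 + 7*6 = -28 + 42 = 14)
G(S) = -⅓ (G(S) = 1/(-3) = -⅓)
Q(u, k) = -49*u/50 (Q(u, k) = ((-5 + (-3/(-5) + 1/(-2)))*u)/5 = ((-5 + (-3*(-⅕) + 1*(-½)))*u)/5 = ((-5 + (⅗ - ½))*u)/5 = ((-5 + ⅒)*u)/5 = (-49*u/10)/5 = -49*u/50)
1/(16859 + Q(285, G(B))) = 1/(16859 - 49/50*285) = 1/(16859 - 2793/10) = 1/(165797/10) = 10/165797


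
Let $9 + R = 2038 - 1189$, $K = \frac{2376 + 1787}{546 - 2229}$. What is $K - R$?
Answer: $- \frac{1417883}{1683} \approx -842.47$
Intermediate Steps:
$K = - \frac{4163}{1683}$ ($K = \frac{4163}{-1683} = 4163 \left(- \frac{1}{1683}\right) = - \frac{4163}{1683} \approx -2.4736$)
$R = 840$ ($R = -9 + \left(2038 - 1189\right) = -9 + 849 = 840$)
$K - R = - \frac{4163}{1683} - 840 = - \frac{1417883}{1683}$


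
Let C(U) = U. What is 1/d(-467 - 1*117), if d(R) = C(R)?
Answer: -1/584 ≈ -0.0017123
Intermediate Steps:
d(R) = R
1/d(-467 - 1*117) = 1/(-467 - 1*117) = 1/(-467 - 117) = 1/(-584) = -1/584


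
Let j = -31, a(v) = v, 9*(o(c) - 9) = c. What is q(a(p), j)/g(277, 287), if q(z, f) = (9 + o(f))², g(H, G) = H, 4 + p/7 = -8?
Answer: 17161/22437 ≈ 0.76485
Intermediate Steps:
p = -84 (p = -28 + 7*(-8) = -28 - 56 = -84)
o(c) = 9 + c/9
q(z, f) = (18 + f/9)² (q(z, f) = (9 + (9 + f/9))² = (18 + f/9)²)
q(a(p), j)/g(277, 287) = ((162 - 31)²/81)/277 = ((1/81)*131²)*(1/277) = ((1/81)*17161)*(1/277) = (17161/81)*(1/277) = 17161/22437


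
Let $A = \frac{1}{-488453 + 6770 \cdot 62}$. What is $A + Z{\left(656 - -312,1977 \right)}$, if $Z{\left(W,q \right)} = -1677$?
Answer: $- \frac{115231702}{68713} \approx -1677.0$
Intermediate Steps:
$A = - \frac{1}{68713}$ ($A = \frac{1}{-488453 + 419740} = \frac{1}{-68713} = - \frac{1}{68713} \approx -1.4553 \cdot 10^{-5}$)
$A + Z{\left(656 - -312,1977 \right)} = - \frac{1}{68713} - 1677 = - \frac{115231702}{68713}$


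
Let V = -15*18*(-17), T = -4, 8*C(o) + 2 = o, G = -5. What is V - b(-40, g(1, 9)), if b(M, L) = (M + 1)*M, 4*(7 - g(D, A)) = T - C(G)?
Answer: 3030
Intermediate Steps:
C(o) = -¼ + o/8
g(D, A) = 249/32 (g(D, A) = 7 - (-4 - (-¼ + (⅛)*(-5)))/4 = 7 - (-4 - (-¼ - 5/8))/4 = 7 - (-4 - 1*(-7/8))/4 = 7 - (-4 + 7/8)/4 = 7 - ¼*(-25/8) = 7 + 25/32 = 249/32)
b(M, L) = M*(1 + M) (b(M, L) = (1 + M)*M = M*(1 + M))
V = 4590 (V = -270*(-17) = 4590)
V - b(-40, g(1, 9)) = 4590 - (-40)*(1 - 40) = 4590 - (-40)*(-39) = 4590 - 1*1560 = 4590 - 1560 = 3030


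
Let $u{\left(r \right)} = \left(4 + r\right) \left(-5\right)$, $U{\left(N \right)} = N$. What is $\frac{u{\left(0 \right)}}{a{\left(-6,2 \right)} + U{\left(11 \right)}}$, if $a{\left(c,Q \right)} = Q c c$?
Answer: $- \frac{20}{83} \approx -0.24096$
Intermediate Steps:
$a{\left(c,Q \right)} = Q c^{2}$
$u{\left(r \right)} = -20 - 5 r$
$\frac{u{\left(0 \right)}}{a{\left(-6,2 \right)} + U{\left(11 \right)}} = \frac{-20 - 0}{2 \left(-6\right)^{2} + 11} = \frac{-20 + 0}{2 \cdot 36 + 11} = \frac{1}{72 + 11} \left(-20\right) = \frac{1}{83} \left(-20\right) = - \frac{20}{83}$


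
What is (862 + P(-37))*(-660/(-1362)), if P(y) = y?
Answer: 90750/227 ≈ 399.78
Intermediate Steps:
(862 + P(-37))*(-660/(-1362)) = (862 - 37)*(-660/(-1362)) = 825*(-660*(-1/1362)) = 825*(110/227) = 90750/227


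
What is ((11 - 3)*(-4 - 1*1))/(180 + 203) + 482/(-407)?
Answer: -200886/155881 ≈ -1.2887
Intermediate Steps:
((11 - 3)*(-4 - 1*1))/(180 + 203) + 482/(-407) = (8*(-4 - 1))/383 + 482*(-1/407) = (8*(-5))*(1/383) - 482/407 = -40*1/383 - 482/407 = -40/383 - 482/407 = -200886/155881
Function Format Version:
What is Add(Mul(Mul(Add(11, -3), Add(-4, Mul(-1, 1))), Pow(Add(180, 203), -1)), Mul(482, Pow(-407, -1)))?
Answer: Rational(-200886, 155881) ≈ -1.2887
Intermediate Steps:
Add(Mul(Mul(Add(11, -3), Add(-4, Mul(-1, 1))), Pow(Add(180, 203), -1)), Mul(482, Pow(-407, -1))) = Add(Mul(Mul(8, Add(-4, -1)), Pow(383, -1)), Mul(482, Rational(-1, 407))) = Add(Mul(Mul(8, -5), Rational(1, 383)), Rational(-482, 407)) = Add(Mul(-40, Rational(1, 383)), Rational(-482, 407)) = Add(Rational(-40, 383), Rational(-482, 407)) = Rational(-200886, 155881)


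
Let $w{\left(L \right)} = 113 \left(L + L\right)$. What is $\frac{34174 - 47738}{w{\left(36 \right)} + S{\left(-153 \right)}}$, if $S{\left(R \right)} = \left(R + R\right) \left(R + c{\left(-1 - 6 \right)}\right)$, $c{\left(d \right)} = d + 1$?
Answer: $- \frac{6782}{28395} \approx -0.23884$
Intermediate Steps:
$c{\left(d \right)} = 1 + d$
$S{\left(R \right)} = 2 R \left(-6 + R\right)$ ($S{\left(R \right)} = \left(R + R\right) \left(R + \left(1 - 7\right)\right) = 2 R \left(R + \left(1 - 7\right)\right) = 2 R \left(R - 6\right) = 2 R \left(-6 + R\right)$)
$w{\left(L \right)} = 226 L$ ($w{\left(L \right)} = 113 \cdot 2 L = 226 L$)
$\frac{34174 - 47738}{w{\left(36 \right)} + S{\left(-153 \right)}} = \frac{34174 - 47738}{226 \cdot 36 + 2 \left(-153\right) \left(-6 - 153\right)} = - \frac{13564}{8136 + 2 \left(-153\right) \left(-159\right)} = - \frac{13564}{8136 + 48654} = - \frac{13564}{56790} = \left(-13564\right) \frac{1}{56790} = - \frac{6782}{28395}$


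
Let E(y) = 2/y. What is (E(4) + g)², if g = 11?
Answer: 529/4 ≈ 132.25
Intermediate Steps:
(E(4) + g)² = (2/4 + 11)² = (2*(¼) + 11)² = (½ + 11)² = (23/2)² = 529/4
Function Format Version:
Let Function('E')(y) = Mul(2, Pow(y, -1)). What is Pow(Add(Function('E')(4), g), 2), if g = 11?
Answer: Rational(529, 4) ≈ 132.25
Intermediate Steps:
Pow(Add(Function('E')(4), g), 2) = Pow(Add(Mul(2, Pow(4, -1)), 11), 2) = Pow(Add(Mul(2, Rational(1, 4)), 11), 2) = Pow(Add(Rational(1, 2), 11), 2) = Pow(Rational(23, 2), 2) = Rational(529, 4)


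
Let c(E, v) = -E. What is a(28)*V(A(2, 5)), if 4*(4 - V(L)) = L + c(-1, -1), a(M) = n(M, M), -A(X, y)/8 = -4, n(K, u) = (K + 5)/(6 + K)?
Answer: -33/8 ≈ -4.1250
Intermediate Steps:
n(K, u) = (5 + K)/(6 + K)
A(X, y) = 32 (A(X, y) = -8*(-4) = 32)
a(M) = (5 + M)/(6 + M)
V(L) = 15/4 - L/4 (V(L) = 4 - (L - 1*(-1))/4 = 4 - (L + 1)/4 = 4 - (1 + L)/4 = 4 + (-1/4 - L/4) = 15/4 - L/4)
a(28)*V(A(2, 5)) = ((5 + 28)/(6 + 28))*(15/4 - 1/4*32) = (33/34)*(15/4 - 8) = ((1/34)*33)*(-17/4) = (33/34)*(-17/4) = -33/8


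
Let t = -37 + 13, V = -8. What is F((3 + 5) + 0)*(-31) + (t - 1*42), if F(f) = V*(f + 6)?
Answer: 3406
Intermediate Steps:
t = -24
F(f) = -48 - 8*f (F(f) = -8*(f + 6) = -8*(6 + f) = -48 - 8*f)
F((3 + 5) + 0)*(-31) + (t - 1*42) = (-48 - 8*((3 + 5) + 0))*(-31) + (-24 - 1*42) = (-48 - 8*(8 + 0))*(-31) + (-24 - 42) = (-48 - 8*8)*(-31) - 66 = (-48 - 64)*(-31) - 66 = -112*(-31) - 66 = 3472 - 66 = 3406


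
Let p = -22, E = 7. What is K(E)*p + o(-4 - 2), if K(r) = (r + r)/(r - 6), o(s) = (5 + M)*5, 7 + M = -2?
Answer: -328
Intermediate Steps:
M = -9 (M = -7 - 2 = -9)
o(s) = -20 (o(s) = (5 - 9)*5 = -4*5 = -20)
K(r) = 2*r/(-6 + r) (K(r) = (2*r)/(-6 + r) = 2*r/(-6 + r))
K(E)*p + o(-4 - 2) = (2*7/(-6 + 7))*(-22) - 20 = (2*7/1)*(-22) - 20 = (2*7*1)*(-22) - 20 = 14*(-22) - 20 = -308 - 20 = -328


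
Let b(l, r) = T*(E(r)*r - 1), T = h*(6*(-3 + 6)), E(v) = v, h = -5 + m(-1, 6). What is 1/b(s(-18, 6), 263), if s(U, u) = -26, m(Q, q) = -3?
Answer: -1/9960192 ≈ -1.0040e-7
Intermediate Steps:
h = -8 (h = -5 - 3 = -8)
T = -144 (T = -48*(-3 + 6) = -48*3 = -8*18 = -144)
b(l, r) = 144 - 144*r**2 (b(l, r) = -144*(r*r - 1) = -144*(r**2 - 1) = -144*(-1 + r**2) = 144 - 144*r**2)
1/b(s(-18, 6), 263) = 1/(144 - 144*263**2) = 1/(144 - 144*69169) = 1/(144 - 9960336) = 1/(-9960192) = -1/9960192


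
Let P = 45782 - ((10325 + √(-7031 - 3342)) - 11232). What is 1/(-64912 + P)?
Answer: I/(√10373 - 18223*I) ≈ -5.4874e-5 + 3.0669e-7*I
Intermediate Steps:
P = 46689 - I*√10373 (P = 45782 - ((10325 + √(-10373)) - 11232) = 45782 - ((10325 + I*√10373) - 11232) = 45782 - (-907 + I*√10373) = 45782 + (907 - I*√10373) = 46689 - I*√10373 ≈ 46689.0 - 101.85*I)
1/(-64912 + P) = 1/(-64912 + (46689 - I*√10373)) = 1/(-18223 - I*√10373)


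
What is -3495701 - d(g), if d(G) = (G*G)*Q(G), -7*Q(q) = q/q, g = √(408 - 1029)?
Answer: -24470528/7 ≈ -3.4958e+6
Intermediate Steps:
g = 3*I*√69 (g = √(-621) = 3*I*√69 ≈ 24.92*I)
Q(q) = -⅐ (Q(q) = -q/(7*q) = -⅐*1 = -⅐)
d(G) = -G²/7 (d(G) = (G*G)*(-⅐) = G²*(-⅐) = -G²/7)
-3495701 - d(g) = -3495701 - (-1)*(3*I*√69)²/7 = -3495701 - (-1)*(-621)/7 = -3495701 - 1*621/7 = -3495701 - 621/7 = -24470528/7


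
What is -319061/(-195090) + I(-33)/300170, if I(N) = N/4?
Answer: 38308372351/23424066120 ≈ 1.6354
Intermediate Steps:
I(N) = N/4 (I(N) = N*(¼) = N/4)
-319061/(-195090) + I(-33)/300170 = -319061/(-195090) + ((¼)*(-33))/300170 = -319061*(-1/195090) - 33/4*1/300170 = 319061/195090 - 33/1200680 = 38308372351/23424066120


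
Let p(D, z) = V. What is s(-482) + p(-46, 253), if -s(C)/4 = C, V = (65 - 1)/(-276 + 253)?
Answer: 44280/23 ≈ 1925.2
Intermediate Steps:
V = -64/23 (V = 64/(-23) = 64*(-1/23) = -64/23 ≈ -2.7826)
s(C) = -4*C
p(D, z) = -64/23
s(-482) + p(-46, 253) = -4*(-482) - 64/23 = 1928 - 64/23 = 44280/23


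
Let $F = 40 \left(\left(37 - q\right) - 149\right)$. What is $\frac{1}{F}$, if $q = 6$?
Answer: $- \frac{1}{4720} \approx -0.00021186$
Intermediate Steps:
$F = -4720$ ($F = 40 \left(\left(37 - 6\right) - 149\right) = 40 \left(31 - 149\right) = 40 \left(-118\right) = -4720$)
$\frac{1}{F} = \frac{1}{-4720} = - \frac{1}{4720}$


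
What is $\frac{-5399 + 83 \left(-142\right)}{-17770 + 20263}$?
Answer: $- \frac{17185}{2493} \approx -6.8933$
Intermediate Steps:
$\frac{-5399 + 83 \left(-142\right)}{-17770 + 20263} = \frac{-5399 - 11786}{2493} = \left(-17185\right) \frac{1}{2493} = - \frac{17185}{2493}$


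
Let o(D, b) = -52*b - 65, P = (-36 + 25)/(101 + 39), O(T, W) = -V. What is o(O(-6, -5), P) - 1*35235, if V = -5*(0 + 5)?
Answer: -1235357/35 ≈ -35296.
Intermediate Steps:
V = -25 (V = -5*5 = -25)
O(T, W) = 25 (O(T, W) = -1*(-25) = 25)
P = -11/140 ≈ -0.078571
o(D, b) = -65 - 52*b
o(O(-6, -5), P) - 1*35235 = (-65 - 52*(-11/140)) - 1*35235 = (-65 + 143/35) - 35235 = -2132/35 - 35235 = -1235357/35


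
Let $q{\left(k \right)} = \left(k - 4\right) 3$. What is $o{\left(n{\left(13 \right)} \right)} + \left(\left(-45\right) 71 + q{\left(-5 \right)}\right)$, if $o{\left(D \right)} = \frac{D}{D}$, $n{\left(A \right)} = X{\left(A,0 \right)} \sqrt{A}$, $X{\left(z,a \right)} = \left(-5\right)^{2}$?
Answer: $-3221$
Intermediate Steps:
$X{\left(z,a \right)} = 25$
$q{\left(k \right)} = -12 + 3 k$ ($q{\left(k \right)} = \left(-4 + k\right) 3 = -12 + 3 k$)
$n{\left(A \right)} = 25 \sqrt{A}$
$o{\left(D \right)} = 1$
$o{\left(n{\left(13 \right)} \right)} + \left(\left(-45\right) 71 + q{\left(-5 \right)}\right) = 1 + \left(\left(-45\right) 71 + \left(-12 + 3 \left(-5\right)\right)\right) = 1 - 3222 = -3221$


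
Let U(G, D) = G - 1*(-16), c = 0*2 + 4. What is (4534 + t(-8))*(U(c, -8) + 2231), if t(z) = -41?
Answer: 10113743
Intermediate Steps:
c = 4 (c = 0 + 4 = 4)
U(G, D) = 16 + G (U(G, D) = G + 16 = 16 + G)
(4534 + t(-8))*(U(c, -8) + 2231) = (4534 - 41)*((16 + 4) + 2231) = 4493*(20 + 2231) = 4493*2251 = 10113743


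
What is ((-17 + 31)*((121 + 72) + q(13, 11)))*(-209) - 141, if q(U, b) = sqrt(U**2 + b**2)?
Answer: -564859 - 2926*sqrt(290) ≈ -6.1469e+5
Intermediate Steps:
((-17 + 31)*((121 + 72) + q(13, 11)))*(-209) - 141 = ((-17 + 31)*((121 + 72) + sqrt(13**2 + 11**2)))*(-209) - 141 = (14*(193 + sqrt(169 + 121)))*(-209) - 141 = (14*(193 + sqrt(290)))*(-209) - 141 = (2702 + 14*sqrt(290))*(-209) - 141 = (-564718 - 2926*sqrt(290)) - 141 = -564859 - 2926*sqrt(290)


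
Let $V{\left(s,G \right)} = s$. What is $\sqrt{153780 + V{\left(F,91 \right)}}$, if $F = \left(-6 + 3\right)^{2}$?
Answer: $\sqrt{153789} \approx 392.16$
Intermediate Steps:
$F = 9$ ($F = \left(-3\right)^{2} = 9$)
$\sqrt{153780 + V{\left(F,91 \right)}} = \sqrt{153780 + 9} = \sqrt{153789}$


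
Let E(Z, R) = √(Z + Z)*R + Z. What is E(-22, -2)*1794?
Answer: -39468 - 7176*I*√11 ≈ -39468.0 - 23800.0*I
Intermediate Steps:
E(Z, R) = Z + R*√2*√Z (E(Z, R) = √(2*Z)*R + Z = (√2*√Z)*R + Z = R*√2*√Z + Z = Z + R*√2*√Z)
E(-22, -2)*1794 = (-22 - 2*√2*√(-22))*1794 = (-22 - 2*√2*I*√22)*1794 = (-22 - 4*I*√11)*1794 = -39468 - 7176*I*√11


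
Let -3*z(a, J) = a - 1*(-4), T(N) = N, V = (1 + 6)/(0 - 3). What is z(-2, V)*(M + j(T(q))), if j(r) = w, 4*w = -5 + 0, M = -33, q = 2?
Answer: 137/6 ≈ 22.833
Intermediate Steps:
V = -7/3 (V = 7/(-3) = 7*(-⅓) = -7/3 ≈ -2.3333)
z(a, J) = -4/3 - a/3 (z(a, J) = -(a - 1*(-4))/3 = -(a + 4)/3 = -(4 + a)/3 = -4/3 - a/3)
w = -5/4 (w = (-5 + 0)/4 = (¼)*(-5) = -5/4 ≈ -1.2500)
j(r) = -5/4
z(-2, V)*(M + j(T(q))) = (-4/3 - ⅓*(-2))*(-33 - 5/4) = (-4/3 + ⅔)*(-137/4) = -⅔*(-137/4) = 137/6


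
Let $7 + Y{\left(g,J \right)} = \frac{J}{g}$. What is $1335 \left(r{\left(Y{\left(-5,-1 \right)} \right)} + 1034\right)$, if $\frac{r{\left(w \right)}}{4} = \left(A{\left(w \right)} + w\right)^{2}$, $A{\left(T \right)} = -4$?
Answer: $\frac{10016238}{5} \approx 2.0032 \cdot 10^{6}$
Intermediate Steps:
$Y{\left(g,J \right)} = -7 + \frac{J}{g}$
$r{\left(w \right)} = 4 \left(-4 + w\right)^{2}$
$1335 \left(r{\left(Y{\left(-5,-1 \right)} \right)} + 1034\right) = 1335 \left(4 \left(-4 - \frac{34}{5}\right)^{2} + 1034\right) = 1335 \left(4 \left(- \frac{54}{5}\right)^{2} + 1034\right) = 1335 \left(4 \cdot \frac{2916}{25} + 1034\right) = 1335 \left(\frac{11664}{25} + 1034\right) = 1335 \cdot \frac{37514}{25} = \frac{10016238}{5}$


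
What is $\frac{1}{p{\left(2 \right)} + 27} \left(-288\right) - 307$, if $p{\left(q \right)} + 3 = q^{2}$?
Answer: $- \frac{2221}{7} \approx -317.29$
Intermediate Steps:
$p{\left(q \right)} = -3 + q^{2}$
$\frac{1}{p{\left(2 \right)} + 27} \left(-288\right) - 307 = \frac{1}{\left(-3 + 2^{2}\right) + 27} \left(-288\right) - 307 = \frac{1}{\left(-3 + 4\right) + 27} \left(-288\right) - 307 = \frac{1}{1 + 27} \left(-288\right) - 307 = \frac{1}{28} \left(-288\right) - 307 = - \frac{72}{7} - 307 = - \frac{2221}{7}$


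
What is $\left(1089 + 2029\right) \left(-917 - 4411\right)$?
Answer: $-16612704$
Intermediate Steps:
$\left(1089 + 2029\right) \left(-917 - 4411\right) = 3118 \left(-5328\right) = -16612704$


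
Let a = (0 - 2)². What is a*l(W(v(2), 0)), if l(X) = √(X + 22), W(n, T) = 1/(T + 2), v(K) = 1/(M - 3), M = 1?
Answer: 6*√10 ≈ 18.974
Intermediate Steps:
v(K) = -½ (v(K) = 1/(1 - 3) = 1/(-2) = -½)
W(n, T) = 1/(2 + T)
l(X) = √(22 + X)
a = 4 (a = (-2)² = 4)
a*l(W(v(2), 0)) = 4*√(22 + 1/(2 + 0)) = 4*√(22 + 1/2) = 4*√(22 + ½) = 4*√(45/2) = 4*(3*√10/2) = 6*√10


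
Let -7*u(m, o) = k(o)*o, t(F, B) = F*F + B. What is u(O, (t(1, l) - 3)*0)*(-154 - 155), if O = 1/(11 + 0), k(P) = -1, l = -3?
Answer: 0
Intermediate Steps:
t(F, B) = B + F² (t(F, B) = F² + B = B + F²)
O = 1/11 ≈ 0.090909
u(m, o) = o/7 (u(m, o) = -(-1)*o/7 = o/7)
u(O, (t(1, l) - 3)*0)*(-154 - 155) = ((((-3 + 1²) - 3)*0)/7)*(-154 - 155) = ((((-3 + 1) - 3)*0)/7)*(-309) = (((-2 - 3)*0)/7)*(-309) = ((-5*0)/7)*(-309) = ((⅐)*0)*(-309) = 0*(-309) = 0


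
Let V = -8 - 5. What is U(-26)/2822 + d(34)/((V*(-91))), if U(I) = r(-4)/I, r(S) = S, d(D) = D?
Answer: 48065/1669213 ≈ 0.028795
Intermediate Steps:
V = -13
U(I) = -4/I
U(-26)/2822 + d(34)/((V*(-91))) = -4/(-26)/2822 + 34/((-13*(-91))) = -4*(-1/26)*(1/2822) + 34/1183 = (2/13)*(1/2822) + 34*(1/1183) = 1/18343 + 34/1183 = 48065/1669213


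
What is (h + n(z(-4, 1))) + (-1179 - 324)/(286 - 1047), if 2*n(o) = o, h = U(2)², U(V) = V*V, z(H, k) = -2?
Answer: 12918/761 ≈ 16.975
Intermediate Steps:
U(V) = V²
h = 16 (h = (2²)² = 4² = 16)
n(o) = o/2
(h + n(z(-4, 1))) + (-1179 - 324)/(286 - 1047) = (16 + (½)*(-2)) + (-1179 - 324)/(286 - 1047) = (16 - 1) - 1503/(-761) = 15 - 1503*(-1/761) = 15 + 1503/761 = 12918/761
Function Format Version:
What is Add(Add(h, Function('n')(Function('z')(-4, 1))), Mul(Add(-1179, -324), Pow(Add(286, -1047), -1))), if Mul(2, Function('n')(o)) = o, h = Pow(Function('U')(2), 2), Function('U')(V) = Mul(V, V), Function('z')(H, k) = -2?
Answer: Rational(12918, 761) ≈ 16.975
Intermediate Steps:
Function('U')(V) = Pow(V, 2)
h = 16 (h = Pow(Pow(2, 2), 2) = Pow(4, 2) = 16)
Function('n')(o) = Mul(Rational(1, 2), o)
Add(Add(h, Function('n')(Function('z')(-4, 1))), Mul(Add(-1179, -324), Pow(Add(286, -1047), -1))) = Add(Add(16, Mul(Rational(1, 2), -2)), Mul(Add(-1179, -324), Pow(Add(286, -1047), -1))) = Add(Add(16, -1), Mul(-1503, Pow(-761, -1))) = Add(15, Mul(-1503, Rational(-1, 761))) = Add(15, Rational(1503, 761)) = Rational(12918, 761)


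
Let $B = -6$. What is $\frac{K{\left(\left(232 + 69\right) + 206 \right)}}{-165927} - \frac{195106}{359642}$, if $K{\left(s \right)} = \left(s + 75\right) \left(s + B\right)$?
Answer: $- \frac{22873081151}{9945719689} \approx -2.2998$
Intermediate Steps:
$K{\left(s \right)} = \left(-6 + s\right) \left(75 + s\right)$ ($K{\left(s \right)} = \left(s + 75\right) \left(s - 6\right) = \left(75 + s\right) \left(-6 + s\right) = \left(-6 + s\right) \left(75 + s\right)$)
$\frac{K{\left(\left(232 + 69\right) + 206 \right)}}{-165927} - \frac{195106}{359642} = \frac{-450 + \left(\left(232 + 69\right) + 206\right)^{2} + 69 \left(\left(232 + 69\right) + 206\right)}{-165927} - \frac{195106}{359642} = \left(-450 + \left(301 + 206\right)^{2} + 69 \left(301 + 206\right)\right) \left(- \frac{1}{165927}\right) - \frac{97553}{179821} = \left(-450 + 507^{2} + 69 \cdot 507\right) \left(- \frac{1}{165927}\right) - \frac{97553}{179821} = \left(-450 + 257049 + 34983\right) \left(- \frac{1}{165927}\right) - \frac{97553}{179821} = 291582 \left(- \frac{1}{165927}\right) - \frac{97553}{179821} = - \frac{97194}{55309} - \frac{97553}{179821} = - \frac{22873081151}{9945719689}$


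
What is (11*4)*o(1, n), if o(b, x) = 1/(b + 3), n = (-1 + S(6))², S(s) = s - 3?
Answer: 11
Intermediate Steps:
S(s) = -3 + s
n = 4 (n = (-1 + (-3 + 6))² = (-1 + 3)² = 2² = 4)
o(b, x) = 1/(3 + b)
(11*4)*o(1, n) = (11*4)/(3 + 1) = 44/4 = 44*(¼) = 11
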